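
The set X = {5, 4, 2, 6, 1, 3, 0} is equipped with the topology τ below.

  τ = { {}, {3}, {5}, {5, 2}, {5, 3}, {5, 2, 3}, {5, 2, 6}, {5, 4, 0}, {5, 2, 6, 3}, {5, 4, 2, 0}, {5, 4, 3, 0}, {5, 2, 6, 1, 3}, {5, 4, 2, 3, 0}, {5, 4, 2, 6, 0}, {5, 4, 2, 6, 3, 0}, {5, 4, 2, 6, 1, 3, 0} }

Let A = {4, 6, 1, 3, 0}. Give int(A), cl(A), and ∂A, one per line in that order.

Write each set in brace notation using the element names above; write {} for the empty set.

open subsets of A: {}, {3}; so int(A) = {3}
closure: X∖int(X∖A) = X∖{5, 2} = {4, 6, 1, 3, 0}
∂A = {4, 6, 1, 3, 0} minus {3} = {4, 6, 1, 0}

int(A) = {3}
cl(A)  = {4, 6, 1, 3, 0}
∂A     = {4, 6, 1, 0}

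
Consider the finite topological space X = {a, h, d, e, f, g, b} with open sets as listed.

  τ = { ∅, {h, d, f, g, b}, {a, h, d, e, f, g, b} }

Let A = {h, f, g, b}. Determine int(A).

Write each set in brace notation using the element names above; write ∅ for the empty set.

∅

interior: largest open inside A is ∅ (from ∅)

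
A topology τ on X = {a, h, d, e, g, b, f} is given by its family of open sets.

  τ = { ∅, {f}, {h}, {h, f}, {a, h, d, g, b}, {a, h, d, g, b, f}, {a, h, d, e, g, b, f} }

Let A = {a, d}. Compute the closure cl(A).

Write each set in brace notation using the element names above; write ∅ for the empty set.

{a, d, e, g, b}

closure: X∖int(X∖A) = X∖{h, f} = {a, d, e, g, b}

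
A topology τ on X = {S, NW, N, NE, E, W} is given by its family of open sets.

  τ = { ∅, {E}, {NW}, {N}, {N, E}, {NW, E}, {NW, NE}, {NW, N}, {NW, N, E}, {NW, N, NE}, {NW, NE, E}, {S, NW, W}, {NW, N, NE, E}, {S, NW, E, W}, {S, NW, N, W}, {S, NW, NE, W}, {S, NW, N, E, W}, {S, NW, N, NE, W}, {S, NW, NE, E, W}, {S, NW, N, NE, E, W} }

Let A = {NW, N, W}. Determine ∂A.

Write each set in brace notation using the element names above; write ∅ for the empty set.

{S, NE, W}

opens ⊆ A: ∅, {N}, {NW}, {NW, N}; union → int = {NW, N}
complement {S, NE, E}; its interior {E}; cl(A) = X∖{E} = {S, NW, N, NE, W}
boundary = {S, NW, N, NE, W} ∖ {NW, N} = {S, NE, W}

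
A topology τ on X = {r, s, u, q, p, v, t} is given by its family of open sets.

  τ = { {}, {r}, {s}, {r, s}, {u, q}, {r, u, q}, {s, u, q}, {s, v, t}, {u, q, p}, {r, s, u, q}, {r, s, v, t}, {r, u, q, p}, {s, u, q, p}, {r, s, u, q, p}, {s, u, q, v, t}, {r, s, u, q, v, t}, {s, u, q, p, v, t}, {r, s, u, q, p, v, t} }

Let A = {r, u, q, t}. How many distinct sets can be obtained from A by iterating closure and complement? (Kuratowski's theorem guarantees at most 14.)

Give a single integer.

cl via duality: int({s, p, v}) = {s}, so X∖{s} = {r, u, q, p, v, t}
Write k for closure, c for complement:
  1. A     = {r, u, q, t}
  2. kA    = {r, u, q, p, v, t}
  3. cA    = {s, p, v}
  4. ckA   = {s}
  5. kcA   = {s, p, v, t}
  6. kckA  = {s, v, t}
  7. ckcA  = {r, u, q}
  8. ckckA = {r, u, q, p}
applying k or c yields no new set

8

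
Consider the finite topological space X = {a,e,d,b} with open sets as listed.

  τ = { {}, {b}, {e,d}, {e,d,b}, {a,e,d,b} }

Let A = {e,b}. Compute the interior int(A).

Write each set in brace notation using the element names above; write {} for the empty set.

opens ⊆ A: {}, {b}; union → int = {b}

{b}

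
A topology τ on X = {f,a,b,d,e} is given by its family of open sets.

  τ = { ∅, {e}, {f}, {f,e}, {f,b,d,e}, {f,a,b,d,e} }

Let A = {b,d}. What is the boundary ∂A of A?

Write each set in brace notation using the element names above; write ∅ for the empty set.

{a,b,d}

interior: largest open inside A is ∅ (from ∅)
cl via duality: int({f,a,e}) = {f,e}, so X∖{f,e} = {a,b,d}
cl∖int = {a,b,d}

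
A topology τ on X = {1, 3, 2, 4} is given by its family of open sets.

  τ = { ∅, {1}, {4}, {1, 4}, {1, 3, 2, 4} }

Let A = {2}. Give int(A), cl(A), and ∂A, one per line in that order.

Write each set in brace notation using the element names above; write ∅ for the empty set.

int(A) = ∅
cl(A)  = {3, 2}
∂A     = {3, 2}

open subsets of A: ∅; so int(A) = ∅
closure: X∖int(X∖A) = X∖{1, 4} = {3, 2}
∂A = {3, 2} minus ∅ = {3, 2}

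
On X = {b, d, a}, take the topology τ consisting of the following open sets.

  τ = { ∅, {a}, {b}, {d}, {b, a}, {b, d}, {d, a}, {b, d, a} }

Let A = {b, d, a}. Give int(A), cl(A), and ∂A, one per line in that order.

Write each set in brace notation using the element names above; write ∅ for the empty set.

open subsets of A: ∅, {b}, {d}, {a}, {b, a}, {d, a}, {b, d}, {b, d, a}; so int(A) = {b, d, a}
closure: X∖int(X∖A) = X∖∅ = {b, d, a}
∂A = {b, d, a} minus {b, d, a} = ∅

int(A) = {b, d, a}
cl(A)  = {b, d, a}
∂A     = ∅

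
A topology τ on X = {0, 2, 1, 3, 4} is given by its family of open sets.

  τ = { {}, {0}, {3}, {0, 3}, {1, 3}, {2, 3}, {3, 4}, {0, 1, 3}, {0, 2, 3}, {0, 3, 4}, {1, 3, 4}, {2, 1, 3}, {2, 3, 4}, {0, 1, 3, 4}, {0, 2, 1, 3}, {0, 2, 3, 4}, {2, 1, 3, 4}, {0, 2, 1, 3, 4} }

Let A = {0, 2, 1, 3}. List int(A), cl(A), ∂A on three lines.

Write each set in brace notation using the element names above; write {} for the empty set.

int(A) = {0, 2, 1, 3}
cl(A)  = {0, 2, 1, 3, 4}
∂A     = {4}

U open, U⊆A: {}, {0}, {3}, {1, 3}, {2, 3}, {0, 3}, {0, 1, 3}, {0, 2, 3}, {2, 1, 3}, {0, 2, 1, 3}. int(A) = ⋃ = {0, 2, 1, 3}
X∖A={4}, int(X∖A)={}, hence cl(A)={0, 2, 1, 3, 4}
∂A: remove int from cl → {4}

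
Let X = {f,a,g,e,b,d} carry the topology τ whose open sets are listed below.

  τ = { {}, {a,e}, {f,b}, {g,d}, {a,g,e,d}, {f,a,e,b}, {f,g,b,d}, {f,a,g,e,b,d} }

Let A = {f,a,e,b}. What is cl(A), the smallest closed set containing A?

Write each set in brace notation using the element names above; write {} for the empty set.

{f,a,e,b}

X∖A={g,d}, int(X∖A)={g,d}, hence cl(A)={f,a,e,b}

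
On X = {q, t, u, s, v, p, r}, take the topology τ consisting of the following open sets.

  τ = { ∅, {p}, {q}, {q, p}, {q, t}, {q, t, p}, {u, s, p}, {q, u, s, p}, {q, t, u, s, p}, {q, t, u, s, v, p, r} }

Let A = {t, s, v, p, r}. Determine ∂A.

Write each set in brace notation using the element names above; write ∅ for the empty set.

open subsets of A: ∅, {p}; so int(A) = {p}
closure: X∖int(X∖A) = X∖{q} = {t, u, s, v, p, r}
∂A = {t, u, s, v, p, r} minus {p} = {t, u, s, v, r}

{t, u, s, v, r}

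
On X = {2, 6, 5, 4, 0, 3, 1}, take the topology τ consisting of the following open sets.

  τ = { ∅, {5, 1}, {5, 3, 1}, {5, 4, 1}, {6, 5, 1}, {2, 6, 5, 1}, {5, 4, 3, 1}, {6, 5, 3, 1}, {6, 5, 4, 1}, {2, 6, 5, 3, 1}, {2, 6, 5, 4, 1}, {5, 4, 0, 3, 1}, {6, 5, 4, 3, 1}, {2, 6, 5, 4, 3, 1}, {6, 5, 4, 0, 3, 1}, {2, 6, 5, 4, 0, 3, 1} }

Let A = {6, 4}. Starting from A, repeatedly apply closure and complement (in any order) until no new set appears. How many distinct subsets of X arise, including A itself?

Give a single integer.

cl via duality: int({2, 5, 0, 3, 1}) = {5, 3, 1}, so X∖{5, 3, 1} = {2, 6, 4, 0}
Write k for closure, c for complement:
  1. A     = {6, 4}
  2. kA    = {2, 6, 4, 0}
  3. cA    = {2, 5, 0, 3, 1}
  4. ckA   = {5, 3, 1}
  5. kcA   = {2, 6, 5, 4, 0, 3, 1}
  6. ckcA  = ∅
applying k or c yields no new set

6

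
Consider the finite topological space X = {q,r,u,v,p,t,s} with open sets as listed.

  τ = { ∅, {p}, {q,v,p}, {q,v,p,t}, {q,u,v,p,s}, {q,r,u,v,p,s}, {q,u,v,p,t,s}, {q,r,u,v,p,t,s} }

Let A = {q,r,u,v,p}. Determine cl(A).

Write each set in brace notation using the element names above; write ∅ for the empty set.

{q,r,u,v,p,t,s}

closure: X∖int(X∖A) = X∖∅ = {q,r,u,v,p,t,s}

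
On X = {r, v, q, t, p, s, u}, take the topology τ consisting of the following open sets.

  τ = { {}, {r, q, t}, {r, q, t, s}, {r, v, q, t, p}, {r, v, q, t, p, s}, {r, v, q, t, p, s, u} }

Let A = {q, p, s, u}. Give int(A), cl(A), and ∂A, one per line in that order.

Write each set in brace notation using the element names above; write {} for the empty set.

U open, U⊆A: {}. int(A) = ⋃ = {}
X∖A={r, v, t}, int(X∖A)={}, hence cl(A)={r, v, q, t, p, s, u}
∂A: remove int from cl → {r, v, q, t, p, s, u}

int(A) = {}
cl(A)  = {r, v, q, t, p, s, u}
∂A     = {r, v, q, t, p, s, u}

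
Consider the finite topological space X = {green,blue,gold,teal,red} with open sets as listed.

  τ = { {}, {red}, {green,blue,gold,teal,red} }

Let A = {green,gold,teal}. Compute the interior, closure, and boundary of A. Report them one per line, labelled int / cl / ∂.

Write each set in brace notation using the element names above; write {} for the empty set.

int(A) = {}
cl(A)  = {green,blue,gold,teal}
∂A     = {green,blue,gold,teal}

U open, U⊆A: {}. int(A) = ⋃ = {}
X∖A={blue,red}, int(X∖A)={red}, hence cl(A)={green,blue,gold,teal}
∂A: remove int from cl → {green,blue,gold,teal}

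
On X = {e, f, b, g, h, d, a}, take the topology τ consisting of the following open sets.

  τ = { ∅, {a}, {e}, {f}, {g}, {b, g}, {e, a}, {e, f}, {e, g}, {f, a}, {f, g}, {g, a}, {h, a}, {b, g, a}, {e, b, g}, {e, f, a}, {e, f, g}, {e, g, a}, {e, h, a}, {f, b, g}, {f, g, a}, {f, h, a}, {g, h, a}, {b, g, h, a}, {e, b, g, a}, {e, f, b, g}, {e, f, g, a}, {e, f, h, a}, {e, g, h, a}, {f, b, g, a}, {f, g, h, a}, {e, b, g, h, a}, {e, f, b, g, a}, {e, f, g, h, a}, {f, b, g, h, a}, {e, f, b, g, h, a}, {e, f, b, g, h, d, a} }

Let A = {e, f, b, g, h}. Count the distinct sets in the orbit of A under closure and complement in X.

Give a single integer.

X∖A={d, a}, int(X∖A)={a}, hence cl(A)={e, f, b, g, h, d}
Orbit (k=closure, c=complement):
  1. A     = {e, f, b, g, h}
  2. kA    = {e, f, b, g, h, d}
  3. cA    = {d, a}
  4. ckA   = {a}
  5. kcA   = {h, d, a}
  6. ckcA  = {e, f, b, g}
  7. kckcA = {e, f, b, g, d}
  8. ckckcA = {h, a}
(closed under both — stop)

8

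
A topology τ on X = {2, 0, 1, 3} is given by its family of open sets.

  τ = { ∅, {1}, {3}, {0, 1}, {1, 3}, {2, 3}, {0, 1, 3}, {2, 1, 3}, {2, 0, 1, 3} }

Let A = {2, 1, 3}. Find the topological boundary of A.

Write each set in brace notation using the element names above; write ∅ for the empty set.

{0}

U open, U⊆A: ∅, {3}, {1}, {1, 3}, {2, 3}, {2, 1, 3}. int(A) = ⋃ = {2, 1, 3}
X∖A={0}, int(X∖A)=∅, hence cl(A)={2, 0, 1, 3}
∂A: remove int from cl → {0}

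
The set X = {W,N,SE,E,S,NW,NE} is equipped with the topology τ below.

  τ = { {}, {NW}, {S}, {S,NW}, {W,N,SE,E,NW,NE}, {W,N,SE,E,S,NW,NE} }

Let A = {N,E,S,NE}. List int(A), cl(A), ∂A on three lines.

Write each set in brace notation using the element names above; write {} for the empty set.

U open, U⊆A: {}, {S}. int(A) = ⋃ = {S}
X∖A={W,SE,NW}, int(X∖A)={NW}, hence cl(A)={W,N,SE,E,S,NE}
∂A: remove int from cl → {W,N,SE,E,NE}

int(A) = {S}
cl(A)  = {W,N,SE,E,S,NE}
∂A     = {W,N,SE,E,NE}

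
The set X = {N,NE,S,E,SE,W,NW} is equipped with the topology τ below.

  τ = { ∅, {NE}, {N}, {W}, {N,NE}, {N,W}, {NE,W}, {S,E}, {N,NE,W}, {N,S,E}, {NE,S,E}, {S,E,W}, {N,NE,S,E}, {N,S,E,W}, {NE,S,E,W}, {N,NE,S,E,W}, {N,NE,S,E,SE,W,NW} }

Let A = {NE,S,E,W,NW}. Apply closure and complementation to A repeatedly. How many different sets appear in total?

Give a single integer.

6

closure: X∖int(X∖A) = X∖{N} = {NE,S,E,SE,W,NW}
Let k=closure and c=complement:
  1. A     = {NE,S,E,W,NW}
  2. kA    = {NE,S,E,SE,W,NW}
  3. cA    = {N,SE}
  4. ckA   = {N}
  5. kcA   = {N,SE,NW}
  6. ckcA  = {NE,S,E,W}
— saturated at 6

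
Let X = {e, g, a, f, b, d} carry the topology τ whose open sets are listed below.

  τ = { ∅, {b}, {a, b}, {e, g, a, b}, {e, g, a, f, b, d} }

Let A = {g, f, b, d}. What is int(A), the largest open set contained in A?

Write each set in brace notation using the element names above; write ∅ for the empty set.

interior: largest open inside A is {b} (from ∅, {b})

{b}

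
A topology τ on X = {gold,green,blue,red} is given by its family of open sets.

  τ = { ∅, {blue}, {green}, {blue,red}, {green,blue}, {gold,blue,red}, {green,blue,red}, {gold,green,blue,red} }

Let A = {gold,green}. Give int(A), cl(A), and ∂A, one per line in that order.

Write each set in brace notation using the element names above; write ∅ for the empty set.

open subsets of A: ∅, {green}; so int(A) = {green}
closure: X∖int(X∖A) = X∖{blue,red} = {gold,green}
∂A = {gold,green} minus {green} = {gold}

int(A) = {green}
cl(A)  = {gold,green}
∂A     = {gold}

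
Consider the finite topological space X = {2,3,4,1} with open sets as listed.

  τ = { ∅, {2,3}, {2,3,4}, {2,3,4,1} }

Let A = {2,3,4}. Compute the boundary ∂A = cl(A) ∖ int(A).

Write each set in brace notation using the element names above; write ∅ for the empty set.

{1}

interior: largest open inside A is {2,3,4} (from ∅, {2,3}, {2,3,4})
cl via duality: int({1}) = ∅, so X∖∅ = {2,3,4,1}
cl∖int = {1}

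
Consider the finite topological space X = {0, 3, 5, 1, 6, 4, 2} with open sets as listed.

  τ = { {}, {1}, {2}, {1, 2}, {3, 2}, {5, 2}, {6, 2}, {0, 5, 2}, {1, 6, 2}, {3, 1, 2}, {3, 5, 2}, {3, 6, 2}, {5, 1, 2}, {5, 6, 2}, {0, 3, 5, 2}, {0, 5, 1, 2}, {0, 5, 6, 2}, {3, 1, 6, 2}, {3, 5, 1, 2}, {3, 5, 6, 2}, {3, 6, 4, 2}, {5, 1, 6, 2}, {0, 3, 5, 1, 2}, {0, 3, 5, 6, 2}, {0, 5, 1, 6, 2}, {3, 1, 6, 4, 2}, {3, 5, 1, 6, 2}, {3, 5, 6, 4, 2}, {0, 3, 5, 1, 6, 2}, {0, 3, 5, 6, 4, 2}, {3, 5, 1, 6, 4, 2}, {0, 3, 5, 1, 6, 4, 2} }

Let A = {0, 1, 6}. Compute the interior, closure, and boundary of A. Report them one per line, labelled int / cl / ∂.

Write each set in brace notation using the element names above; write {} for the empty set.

int(A) = {1}
cl(A)  = {0, 1, 6, 4}
∂A     = {0, 6, 4}

opens ⊆ A: {}, {1}; union → int = {1}
complement {3, 5, 4, 2}; its interior {3, 5, 2}; cl(A) = X∖{3, 5, 2} = {0, 1, 6, 4}
boundary = {0, 1, 6, 4} ∖ {1} = {0, 6, 4}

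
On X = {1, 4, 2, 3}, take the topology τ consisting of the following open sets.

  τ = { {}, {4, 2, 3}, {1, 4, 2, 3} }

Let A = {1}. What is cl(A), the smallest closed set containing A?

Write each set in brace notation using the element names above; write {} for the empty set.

cl via duality: int({4, 2, 3}) = {4, 2, 3}, so X∖{4, 2, 3} = {1}

{1}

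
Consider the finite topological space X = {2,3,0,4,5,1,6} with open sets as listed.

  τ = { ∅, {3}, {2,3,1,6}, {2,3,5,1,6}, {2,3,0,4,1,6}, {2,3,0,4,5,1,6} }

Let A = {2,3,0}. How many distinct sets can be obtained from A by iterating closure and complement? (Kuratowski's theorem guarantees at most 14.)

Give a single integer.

complement {4,5,1,6}; its interior ∅; cl(A) = X∖∅ = {2,3,0,4,5,1,6}
With k = closure, c = complement:
  1. A     = {2,3,0}
  2. kA    = {2,3,0,4,5,1,6}
  3. cA    = {4,5,1,6}
  4. ckA   = ∅
  5. kcA   = {2,0,4,5,1,6}
  6. ckcA  = {3}
k, c of each give nothing new

6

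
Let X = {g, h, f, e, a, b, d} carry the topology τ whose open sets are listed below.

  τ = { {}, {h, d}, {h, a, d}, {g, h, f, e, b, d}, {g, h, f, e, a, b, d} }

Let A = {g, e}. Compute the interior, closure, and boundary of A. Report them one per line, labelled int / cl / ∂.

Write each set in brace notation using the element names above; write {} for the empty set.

U open, U⊆A: {}. int(A) = ⋃ = {}
X∖A={h, f, a, b, d}, int(X∖A)={h, a, d}, hence cl(A)={g, f, e, b}
∂A: remove int from cl → {g, f, e, b}

int(A) = {}
cl(A)  = {g, f, e, b}
∂A     = {g, f, e, b}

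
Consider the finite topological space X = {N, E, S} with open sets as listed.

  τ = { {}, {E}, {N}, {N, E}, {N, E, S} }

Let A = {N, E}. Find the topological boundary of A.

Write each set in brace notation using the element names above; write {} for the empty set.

U open, U⊆A: {}, {E}, {N}, {N, E}. int(A) = ⋃ = {N, E}
X∖A={S}, int(X∖A)={}, hence cl(A)={N, E, S}
∂A: remove int from cl → {S}

{S}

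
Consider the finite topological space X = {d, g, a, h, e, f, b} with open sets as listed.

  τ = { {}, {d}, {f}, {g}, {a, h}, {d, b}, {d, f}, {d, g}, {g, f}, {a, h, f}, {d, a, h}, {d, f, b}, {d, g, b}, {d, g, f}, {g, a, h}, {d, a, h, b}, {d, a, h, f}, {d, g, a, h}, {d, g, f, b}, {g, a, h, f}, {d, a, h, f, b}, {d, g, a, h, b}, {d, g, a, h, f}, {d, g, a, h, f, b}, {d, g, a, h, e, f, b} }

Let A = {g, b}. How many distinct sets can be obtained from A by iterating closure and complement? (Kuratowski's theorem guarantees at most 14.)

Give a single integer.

8

complement {d, a, h, e, f}; its interior {d, a, h, f}; cl(A) = X∖{d, a, h, f} = {g, e, b}
With k = closure, c = complement:
  1. A     = {g, b}
  2. kA    = {g, e, b}
  3. cA    = {d, a, h, e, f}
  4. ckA   = {d, a, h, f}
  5. kcA   = {d, a, h, e, f, b}
  6. ckcA  = {g}
  7. kckcA = {g, e}
  8. ckckcA = {d, a, h, f, b}
k, c of each give nothing new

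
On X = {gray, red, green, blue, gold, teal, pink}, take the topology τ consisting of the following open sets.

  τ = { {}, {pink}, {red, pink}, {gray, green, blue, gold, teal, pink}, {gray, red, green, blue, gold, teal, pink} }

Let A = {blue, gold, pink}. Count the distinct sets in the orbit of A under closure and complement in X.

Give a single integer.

complement {gray, red, green, teal}; its interior {}; cl(A) = X∖{} = {gray, red, green, blue, gold, teal, pink}
With k = closure, c = complement:
  1. A     = {blue, gold, pink}
  2. kA    = {gray, red, green, blue, gold, teal, pink}
  3. cA    = {gray, red, green, teal}
  4. ckA   = {}
  5. kcA   = {gray, red, green, blue, gold, teal}
  6. ckcA  = {pink}
k, c of each give nothing new

6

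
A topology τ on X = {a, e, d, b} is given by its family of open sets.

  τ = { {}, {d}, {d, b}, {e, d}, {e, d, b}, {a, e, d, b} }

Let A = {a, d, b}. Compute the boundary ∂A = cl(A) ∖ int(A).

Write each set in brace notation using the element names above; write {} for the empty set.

U open, U⊆A: {}, {d}, {d, b}. int(A) = ⋃ = {d, b}
X∖A={e}, int(X∖A)={}, hence cl(A)={a, e, d, b}
∂A: remove int from cl → {a, e}

{a, e}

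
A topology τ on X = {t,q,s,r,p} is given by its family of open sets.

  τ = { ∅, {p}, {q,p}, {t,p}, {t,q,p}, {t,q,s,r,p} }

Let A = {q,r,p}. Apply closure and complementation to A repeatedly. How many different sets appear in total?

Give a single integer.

complement {t,s}; its interior ∅; cl(A) = X∖∅ = {t,q,s,r,p}
With k = closure, c = complement:
  1. A     = {q,r,p}
  2. kA    = {t,q,s,r,p}
  3. cA    = {t,s}
  4. ckA   = ∅
  5. kcA   = {t,s,r}
  6. ckcA  = {q,p}
k, c of each give nothing new

6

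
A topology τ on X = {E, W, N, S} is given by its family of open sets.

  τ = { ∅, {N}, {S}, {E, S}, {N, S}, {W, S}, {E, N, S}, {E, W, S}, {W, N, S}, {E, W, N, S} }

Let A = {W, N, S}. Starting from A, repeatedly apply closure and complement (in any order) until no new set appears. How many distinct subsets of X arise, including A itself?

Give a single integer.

4

complement {E}; its interior ∅; cl(A) = X∖∅ = {E, W, N, S}
With k = closure, c = complement:
  1. A     = {W, N, S}
  2. kA    = {E, W, N, S}
  3. cA    = {E}
  4. ckA   = ∅
k, c of each give nothing new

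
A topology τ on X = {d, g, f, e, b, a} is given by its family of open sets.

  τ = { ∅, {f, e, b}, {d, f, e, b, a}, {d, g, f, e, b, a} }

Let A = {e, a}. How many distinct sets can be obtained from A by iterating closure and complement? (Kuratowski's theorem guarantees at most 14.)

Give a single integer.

complement {d, g, f, b}; its interior ∅; cl(A) = X∖∅ = {d, g, f, e, b, a}
With k = closure, c = complement:
  1. A     = {e, a}
  2. kA    = {d, g, f, e, b, a}
  3. cA    = {d, g, f, b}
  4. ckA   = ∅
k, c of each give nothing new

4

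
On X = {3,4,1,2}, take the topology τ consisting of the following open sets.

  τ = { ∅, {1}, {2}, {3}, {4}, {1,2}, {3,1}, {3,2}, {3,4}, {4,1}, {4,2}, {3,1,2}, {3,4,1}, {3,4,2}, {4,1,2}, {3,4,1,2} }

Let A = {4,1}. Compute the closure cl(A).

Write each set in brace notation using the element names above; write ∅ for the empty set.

complement {3,2}; its interior {3,2}; cl(A) = X∖{3,2} = {4,1}

{4,1}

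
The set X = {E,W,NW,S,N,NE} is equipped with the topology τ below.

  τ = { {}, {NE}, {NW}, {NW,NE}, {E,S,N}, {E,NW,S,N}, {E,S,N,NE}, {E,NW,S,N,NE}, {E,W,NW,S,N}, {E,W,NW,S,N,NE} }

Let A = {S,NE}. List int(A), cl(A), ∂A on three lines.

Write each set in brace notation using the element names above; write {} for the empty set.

int(A) = {NE}
cl(A)  = {E,W,S,N,NE}
∂A     = {E,W,S,N}

interior: largest open inside A is {NE} (from {}, {NE})
cl via duality: int({E,W,NW,N}) = {NW}, so X∖{NW} = {E,W,S,N,NE}
cl∖int = {E,W,S,N}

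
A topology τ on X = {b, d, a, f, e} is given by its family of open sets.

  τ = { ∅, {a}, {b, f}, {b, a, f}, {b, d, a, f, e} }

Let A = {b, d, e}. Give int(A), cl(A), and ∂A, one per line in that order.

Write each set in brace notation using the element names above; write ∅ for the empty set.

int(A) = ∅
cl(A)  = {b, d, f, e}
∂A     = {b, d, f, e}

open subsets of A: ∅; so int(A) = ∅
closure: X∖int(X∖A) = X∖{a} = {b, d, f, e}
∂A = {b, d, f, e} minus ∅ = {b, d, f, e}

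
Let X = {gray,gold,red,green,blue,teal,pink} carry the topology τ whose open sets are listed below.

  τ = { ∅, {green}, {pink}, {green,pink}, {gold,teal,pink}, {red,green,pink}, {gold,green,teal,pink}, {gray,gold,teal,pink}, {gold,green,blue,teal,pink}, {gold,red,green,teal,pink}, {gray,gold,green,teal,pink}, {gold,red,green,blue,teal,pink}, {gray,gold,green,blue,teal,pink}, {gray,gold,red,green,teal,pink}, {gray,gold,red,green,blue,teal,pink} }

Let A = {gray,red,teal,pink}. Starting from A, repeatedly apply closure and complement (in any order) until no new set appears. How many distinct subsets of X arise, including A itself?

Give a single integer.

cl via duality: int({gold,green,blue}) = {green}, so X∖{green} = {gray,gold,red,blue,teal,pink}
Write k for closure, c for complement:
  1. A     = {gray,red,teal,pink}
  2. kA    = {gray,gold,red,blue,teal,pink}
  3. cA    = {gold,green,blue}
  4. ckA   = {green}
  5. kcA   = {gray,gold,red,green,blue,teal}
  6. kckA  = {red,green,blue}
  7. ckcA  = {pink}
  8. ckckA = {gray,gold,teal,pink}
applying k or c yields no new set

8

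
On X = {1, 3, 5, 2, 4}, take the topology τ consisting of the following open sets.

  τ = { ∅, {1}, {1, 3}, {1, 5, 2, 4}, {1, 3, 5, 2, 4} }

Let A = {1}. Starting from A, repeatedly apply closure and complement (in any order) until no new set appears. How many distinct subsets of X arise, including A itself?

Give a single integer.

4

complement {3, 5, 2, 4}; its interior ∅; cl(A) = X∖∅ = {1, 3, 5, 2, 4}
With k = closure, c = complement:
  1. A     = {1}
  2. kA    = {1, 3, 5, 2, 4}
  3. cA    = {3, 5, 2, 4}
  4. ckA   = ∅
k, c of each give nothing new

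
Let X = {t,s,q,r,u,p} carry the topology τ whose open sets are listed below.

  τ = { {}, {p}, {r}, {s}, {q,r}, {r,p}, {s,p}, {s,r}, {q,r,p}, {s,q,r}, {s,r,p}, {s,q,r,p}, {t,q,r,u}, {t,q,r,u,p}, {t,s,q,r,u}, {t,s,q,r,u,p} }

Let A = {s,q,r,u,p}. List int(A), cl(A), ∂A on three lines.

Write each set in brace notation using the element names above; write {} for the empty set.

int(A) = {s,q,r,p}
cl(A)  = {t,s,q,r,u,p}
∂A     = {t,u}

opens ⊆ A: {}, {p}, {r}, {s}, {s,p}, {q,r}, {s,r}, {r,p}, {s,r,p}, {q,r,p}, {s,q,r}, {s,q,r,p}; union → int = {s,q,r,p}
complement {t}; its interior {}; cl(A) = X∖{} = {t,s,q,r,u,p}
boundary = {t,s,q,r,u,p} ∖ {s,q,r,p} = {t,u}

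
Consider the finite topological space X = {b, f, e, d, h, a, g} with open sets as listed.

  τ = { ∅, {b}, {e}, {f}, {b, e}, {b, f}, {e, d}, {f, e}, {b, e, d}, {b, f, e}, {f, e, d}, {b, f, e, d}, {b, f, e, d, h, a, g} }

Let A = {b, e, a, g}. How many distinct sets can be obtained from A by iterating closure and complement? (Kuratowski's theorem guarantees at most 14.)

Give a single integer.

closure: X∖int(X∖A) = X∖{f} = {b, e, d, h, a, g}
Let k=closure and c=complement:
  1. A     = {b, e, a, g}
  2. kA    = {b, e, d, h, a, g}
  3. cA    = {f, d, h}
  4. ckA   = {f}
  5. kcA   = {f, d, h, a, g}
  6. kckA  = {f, h, a, g}
  7. ckcA  = {b, e}
  8. ckckA = {b, e, d}
— saturated at 8

8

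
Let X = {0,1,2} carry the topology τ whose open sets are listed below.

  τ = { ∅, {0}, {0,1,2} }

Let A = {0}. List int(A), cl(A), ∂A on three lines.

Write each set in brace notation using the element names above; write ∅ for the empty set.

int(A) = {0}
cl(A)  = {0,1,2}
∂A     = {1,2}

U open, U⊆A: ∅, {0}. int(A) = ⋃ = {0}
X∖A={1,2}, int(X∖A)=∅, hence cl(A)={0,1,2}
∂A: remove int from cl → {1,2}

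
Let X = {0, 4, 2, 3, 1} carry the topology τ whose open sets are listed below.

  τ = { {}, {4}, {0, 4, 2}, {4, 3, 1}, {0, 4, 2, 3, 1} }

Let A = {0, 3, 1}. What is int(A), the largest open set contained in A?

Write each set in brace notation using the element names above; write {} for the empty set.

{}

U open, U⊆A: {}. int(A) = ⋃ = {}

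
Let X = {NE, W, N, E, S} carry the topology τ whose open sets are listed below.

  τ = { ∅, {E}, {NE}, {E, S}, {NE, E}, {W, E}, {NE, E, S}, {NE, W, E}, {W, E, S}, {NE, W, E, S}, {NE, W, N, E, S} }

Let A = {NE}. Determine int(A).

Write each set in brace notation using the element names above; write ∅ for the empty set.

{NE}

interior: largest open inside A is {NE} (from ∅, {NE})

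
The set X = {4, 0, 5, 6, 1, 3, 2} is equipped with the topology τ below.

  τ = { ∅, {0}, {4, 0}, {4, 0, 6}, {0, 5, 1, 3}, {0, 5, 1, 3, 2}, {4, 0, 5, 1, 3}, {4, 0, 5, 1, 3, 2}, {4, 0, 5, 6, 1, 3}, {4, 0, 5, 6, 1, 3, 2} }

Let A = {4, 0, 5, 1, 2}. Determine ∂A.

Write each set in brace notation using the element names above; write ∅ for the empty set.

U open, U⊆A: ∅, {0}, {4, 0}. int(A) = ⋃ = {4, 0}
X∖A={6, 3}, int(X∖A)=∅, hence cl(A)={4, 0, 5, 6, 1, 3, 2}
∂A: remove int from cl → {5, 6, 1, 3, 2}

{5, 6, 1, 3, 2}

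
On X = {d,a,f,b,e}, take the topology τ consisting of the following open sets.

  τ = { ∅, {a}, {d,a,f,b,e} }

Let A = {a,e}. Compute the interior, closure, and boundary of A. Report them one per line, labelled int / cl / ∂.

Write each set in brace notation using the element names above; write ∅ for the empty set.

int(A) = {a}
cl(A)  = {d,a,f,b,e}
∂A     = {d,f,b,e}

interior: largest open inside A is {a} (from ∅, {a})
cl via duality: int({d,f,b}) = ∅, so X∖∅ = {d,a,f,b,e}
cl∖int = {d,f,b,e}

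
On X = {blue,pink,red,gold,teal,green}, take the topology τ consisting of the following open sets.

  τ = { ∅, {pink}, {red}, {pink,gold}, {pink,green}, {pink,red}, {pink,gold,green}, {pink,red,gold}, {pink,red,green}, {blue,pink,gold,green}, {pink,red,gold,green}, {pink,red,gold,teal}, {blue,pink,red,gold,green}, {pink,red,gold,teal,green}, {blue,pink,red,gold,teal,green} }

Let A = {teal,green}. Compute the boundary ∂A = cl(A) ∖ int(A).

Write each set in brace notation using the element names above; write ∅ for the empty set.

U open, U⊆A: ∅. int(A) = ⋃ = ∅
X∖A={blue,pink,red,gold}, int(X∖A)={pink,red,gold}, hence cl(A)={blue,teal,green}
∂A: remove int from cl → {blue,teal,green}

{blue,teal,green}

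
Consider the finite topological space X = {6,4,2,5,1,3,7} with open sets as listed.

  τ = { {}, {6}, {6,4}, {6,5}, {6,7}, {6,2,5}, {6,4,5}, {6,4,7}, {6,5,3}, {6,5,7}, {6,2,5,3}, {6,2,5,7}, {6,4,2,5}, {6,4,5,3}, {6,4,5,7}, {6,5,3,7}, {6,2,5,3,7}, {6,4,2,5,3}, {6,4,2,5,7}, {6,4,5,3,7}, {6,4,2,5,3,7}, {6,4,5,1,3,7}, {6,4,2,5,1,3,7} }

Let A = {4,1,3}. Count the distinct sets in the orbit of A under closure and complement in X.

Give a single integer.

4

cl via duality: int({6,2,5,7}) = {6,2,5,7}, so X∖{6,2,5,7} = {4,1,3}
Write k for closure, c for complement:
  1. A     = {4,1,3}
  2. cA    = {6,2,5,7}
  3. kcA   = {6,4,2,5,1,3,7}
  4. ckcA  = {}
applying k or c yields no new set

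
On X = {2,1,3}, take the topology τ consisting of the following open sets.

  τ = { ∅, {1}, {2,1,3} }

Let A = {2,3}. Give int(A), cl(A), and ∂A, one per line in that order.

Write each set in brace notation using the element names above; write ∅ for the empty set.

int(A) = ∅
cl(A)  = {2,3}
∂A     = {2,3}

U open, U⊆A: ∅. int(A) = ⋃ = ∅
X∖A={1}, int(X∖A)={1}, hence cl(A)={2,3}
∂A: remove int from cl → {2,3}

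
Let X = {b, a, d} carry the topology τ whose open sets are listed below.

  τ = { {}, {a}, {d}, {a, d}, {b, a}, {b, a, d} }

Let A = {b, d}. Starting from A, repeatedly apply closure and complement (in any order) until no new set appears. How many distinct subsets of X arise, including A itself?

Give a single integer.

4

complement {a}; its interior {a}; cl(A) = X∖{a} = {b, d}
With k = closure, c = complement:
  1. A     = {b, d}
  2. cA    = {a}
  3. kcA   = {b, a}
  4. ckcA  = {d}
k, c of each give nothing new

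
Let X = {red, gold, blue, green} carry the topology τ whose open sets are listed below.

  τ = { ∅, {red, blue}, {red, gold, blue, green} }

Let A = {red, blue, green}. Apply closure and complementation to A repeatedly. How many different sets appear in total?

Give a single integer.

6

cl via duality: int({gold}) = ∅, so X∖∅ = {red, gold, blue, green}
Write k for closure, c for complement:
  1. A     = {red, blue, green}
  2. kA    = {red, gold, blue, green}
  3. cA    = {gold}
  4. ckA   = ∅
  5. kcA   = {gold, green}
  6. ckcA  = {red, blue}
applying k or c yields no new set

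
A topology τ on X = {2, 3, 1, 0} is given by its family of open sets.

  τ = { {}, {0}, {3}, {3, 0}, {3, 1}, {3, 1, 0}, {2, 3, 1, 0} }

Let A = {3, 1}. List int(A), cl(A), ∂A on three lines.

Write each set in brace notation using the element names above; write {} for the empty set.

int(A) = {3, 1}
cl(A)  = {2, 3, 1}
∂A     = {2}

opens ⊆ A: {}, {3}, {3, 1}; union → int = {3, 1}
complement {2, 0}; its interior {0}; cl(A) = X∖{0} = {2, 3, 1}
boundary = {2, 3, 1} ∖ {3, 1} = {2}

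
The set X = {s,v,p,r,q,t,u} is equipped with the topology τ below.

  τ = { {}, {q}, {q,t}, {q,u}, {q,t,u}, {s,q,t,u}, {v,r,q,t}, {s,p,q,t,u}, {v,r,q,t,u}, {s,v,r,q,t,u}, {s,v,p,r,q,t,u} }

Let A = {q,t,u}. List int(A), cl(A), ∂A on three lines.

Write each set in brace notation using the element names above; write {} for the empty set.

U open, U⊆A: {}, {q}, {q,u}, {q,t}, {q,t,u}. int(A) = ⋃ = {q,t,u}
X∖A={s,v,p,r}, int(X∖A)={}, hence cl(A)={s,v,p,r,q,t,u}
∂A: remove int from cl → {s,v,p,r}

int(A) = {q,t,u}
cl(A)  = {s,v,p,r,q,t,u}
∂A     = {s,v,p,r}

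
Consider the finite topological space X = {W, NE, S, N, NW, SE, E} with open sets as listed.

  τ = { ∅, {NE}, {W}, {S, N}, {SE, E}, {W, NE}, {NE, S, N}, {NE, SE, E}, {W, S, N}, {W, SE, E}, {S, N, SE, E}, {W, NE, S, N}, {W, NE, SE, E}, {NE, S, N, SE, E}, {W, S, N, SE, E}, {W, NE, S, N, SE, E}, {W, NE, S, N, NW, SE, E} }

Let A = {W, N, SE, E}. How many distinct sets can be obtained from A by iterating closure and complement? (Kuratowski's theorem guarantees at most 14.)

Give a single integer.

cl via duality: int({NE, S, NW}) = {NE}, so X∖{NE} = {W, S, N, NW, SE, E}
Write k for closure, c for complement:
  1. A     = {W, N, SE, E}
  2. kA    = {W, S, N, NW, SE, E}
  3. cA    = {NE, S, NW}
  4. ckA   = {NE}
  5. kcA   = {NE, S, N, NW}
  6. kckA  = {NE, NW}
  7. ckcA  = {W, SE, E}
  8. ckckA = {W, S, N, SE, E}
  9. kckcA = {W, NW, SE, E}
  10. ckckcA = {NE, S, N}
applying k or c yields no new set

10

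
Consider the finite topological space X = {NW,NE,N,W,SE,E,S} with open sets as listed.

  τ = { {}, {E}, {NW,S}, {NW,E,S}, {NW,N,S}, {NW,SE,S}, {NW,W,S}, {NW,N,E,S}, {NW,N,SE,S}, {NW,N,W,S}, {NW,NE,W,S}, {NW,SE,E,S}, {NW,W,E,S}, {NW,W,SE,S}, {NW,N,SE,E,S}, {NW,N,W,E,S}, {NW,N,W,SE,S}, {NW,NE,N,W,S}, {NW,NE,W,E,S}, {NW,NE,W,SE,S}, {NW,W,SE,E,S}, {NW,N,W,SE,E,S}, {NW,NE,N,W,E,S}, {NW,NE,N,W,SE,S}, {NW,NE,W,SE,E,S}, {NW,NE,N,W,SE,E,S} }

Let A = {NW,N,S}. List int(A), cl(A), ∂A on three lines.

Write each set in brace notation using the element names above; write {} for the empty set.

int(A) = {NW,N,S}
cl(A)  = {NW,NE,N,W,SE,S}
∂A     = {NE,W,SE}

U open, U⊆A: {}, {NW,S}, {NW,N,S}. int(A) = ⋃ = {NW,N,S}
X∖A={NE,W,SE,E}, int(X∖A)={E}, hence cl(A)={NW,NE,N,W,SE,S}
∂A: remove int from cl → {NE,W,SE}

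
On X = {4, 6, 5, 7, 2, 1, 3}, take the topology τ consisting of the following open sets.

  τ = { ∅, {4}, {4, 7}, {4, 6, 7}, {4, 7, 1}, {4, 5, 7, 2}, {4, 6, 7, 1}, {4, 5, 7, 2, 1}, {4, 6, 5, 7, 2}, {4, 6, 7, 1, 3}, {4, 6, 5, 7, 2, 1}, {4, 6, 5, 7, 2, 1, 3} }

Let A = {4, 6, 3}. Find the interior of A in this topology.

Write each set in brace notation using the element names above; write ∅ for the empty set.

U open, U⊆A: ∅, {4}. int(A) = ⋃ = {4}

{4}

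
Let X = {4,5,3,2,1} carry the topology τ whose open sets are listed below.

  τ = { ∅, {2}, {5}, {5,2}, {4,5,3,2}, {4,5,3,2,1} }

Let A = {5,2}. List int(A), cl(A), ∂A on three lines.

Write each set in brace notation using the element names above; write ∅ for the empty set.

U open, U⊆A: ∅, {2}, {5}, {5,2}. int(A) = ⋃ = {5,2}
X∖A={4,3,1}, int(X∖A)=∅, hence cl(A)={4,5,3,2,1}
∂A: remove int from cl → {4,3,1}

int(A) = {5,2}
cl(A)  = {4,5,3,2,1}
∂A     = {4,3,1}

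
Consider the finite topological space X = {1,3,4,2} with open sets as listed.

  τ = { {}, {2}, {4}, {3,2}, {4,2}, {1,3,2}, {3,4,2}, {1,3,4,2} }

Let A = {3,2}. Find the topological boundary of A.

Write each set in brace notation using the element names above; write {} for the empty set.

open subsets of A: {}, {2}, {3,2}; so int(A) = {3,2}
closure: X∖int(X∖A) = X∖{4} = {1,3,2}
∂A = {1,3,2} minus {3,2} = {1}

{1}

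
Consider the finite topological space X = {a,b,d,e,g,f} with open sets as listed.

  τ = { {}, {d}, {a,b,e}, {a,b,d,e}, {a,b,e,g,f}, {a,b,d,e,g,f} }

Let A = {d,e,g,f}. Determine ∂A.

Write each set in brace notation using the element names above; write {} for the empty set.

{a,b,e,g,f}

open subsets of A: {}, {d}; so int(A) = {d}
closure: X∖int(X∖A) = X∖{} = {a,b,d,e,g,f}
∂A = {a,b,d,e,g,f} minus {d} = {a,b,e,g,f}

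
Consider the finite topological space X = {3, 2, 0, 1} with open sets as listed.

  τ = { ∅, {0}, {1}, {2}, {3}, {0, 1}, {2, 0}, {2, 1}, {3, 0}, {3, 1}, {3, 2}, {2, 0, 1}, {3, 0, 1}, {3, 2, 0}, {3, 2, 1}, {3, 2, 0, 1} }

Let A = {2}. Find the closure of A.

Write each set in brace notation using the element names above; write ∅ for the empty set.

X∖A={3, 0, 1}, int(X∖A)={3, 0, 1}, hence cl(A)={2}

{2}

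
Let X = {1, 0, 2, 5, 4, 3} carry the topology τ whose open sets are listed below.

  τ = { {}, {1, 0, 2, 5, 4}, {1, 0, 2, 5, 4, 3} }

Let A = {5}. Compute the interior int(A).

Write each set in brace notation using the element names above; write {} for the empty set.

U open, U⊆A: {}. int(A) = ⋃ = {}

{}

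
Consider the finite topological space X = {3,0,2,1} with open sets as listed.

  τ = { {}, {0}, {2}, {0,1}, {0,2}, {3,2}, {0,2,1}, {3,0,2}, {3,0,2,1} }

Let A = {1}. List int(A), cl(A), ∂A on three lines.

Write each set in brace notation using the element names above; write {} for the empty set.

int(A) = {}
cl(A)  = {1}
∂A     = {1}

interior: largest open inside A is {} (from {})
cl via duality: int({3,0,2}) = {3,0,2}, so X∖{3,0,2} = {1}
cl∖int = {1}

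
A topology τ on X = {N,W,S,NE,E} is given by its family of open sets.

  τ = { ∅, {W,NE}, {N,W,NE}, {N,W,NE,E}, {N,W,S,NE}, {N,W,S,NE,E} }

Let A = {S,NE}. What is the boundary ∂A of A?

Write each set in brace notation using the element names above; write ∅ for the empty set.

{N,W,S,NE,E}

opens ⊆ A: ∅; union → int = ∅
complement {N,W,E}; its interior ∅; cl(A) = X∖∅ = {N,W,S,NE,E}
boundary = {N,W,S,NE,E} ∖ ∅ = {N,W,S,NE,E}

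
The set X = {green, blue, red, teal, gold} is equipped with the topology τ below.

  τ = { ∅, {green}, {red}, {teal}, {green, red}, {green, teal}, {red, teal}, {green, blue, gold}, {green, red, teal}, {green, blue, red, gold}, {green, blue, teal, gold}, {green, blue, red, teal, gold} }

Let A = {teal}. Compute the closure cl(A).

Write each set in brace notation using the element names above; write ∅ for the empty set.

{teal}

X∖A={green, blue, red, gold}, int(X∖A)={green, blue, red, gold}, hence cl(A)={teal}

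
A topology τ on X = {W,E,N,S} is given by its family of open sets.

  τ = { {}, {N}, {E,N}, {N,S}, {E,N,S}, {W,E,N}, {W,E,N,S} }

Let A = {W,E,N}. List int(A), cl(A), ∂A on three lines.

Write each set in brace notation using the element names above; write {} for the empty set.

int(A) = {W,E,N}
cl(A)  = {W,E,N,S}
∂A     = {S}

U open, U⊆A: {}, {N}, {E,N}, {W,E,N}. int(A) = ⋃ = {W,E,N}
X∖A={S}, int(X∖A)={}, hence cl(A)={W,E,N,S}
∂A: remove int from cl → {S}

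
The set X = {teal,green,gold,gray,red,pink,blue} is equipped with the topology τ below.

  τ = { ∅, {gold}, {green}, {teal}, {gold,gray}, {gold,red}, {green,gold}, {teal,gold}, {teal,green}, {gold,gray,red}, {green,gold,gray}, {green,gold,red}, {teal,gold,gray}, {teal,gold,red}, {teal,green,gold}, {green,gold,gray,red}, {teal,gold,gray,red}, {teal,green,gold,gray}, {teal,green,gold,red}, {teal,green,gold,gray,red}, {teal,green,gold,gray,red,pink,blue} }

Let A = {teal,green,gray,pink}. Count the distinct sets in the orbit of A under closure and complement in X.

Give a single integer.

8

complement {gold,red,blue}; its interior {gold,red}; cl(A) = X∖{gold,red} = {teal,green,gray,pink,blue}
With k = closure, c = complement:
  1. A     = {teal,green,gray,pink}
  2. kA    = {teal,green,gray,pink,blue}
  3. cA    = {gold,red,blue}
  4. ckA   = {gold,red}
  5. kcA   = {gold,gray,red,pink,blue}
  6. ckcA  = {teal,green}
  7. kckcA = {teal,green,pink,blue}
  8. ckckcA = {gold,gray,red}
k, c of each give nothing new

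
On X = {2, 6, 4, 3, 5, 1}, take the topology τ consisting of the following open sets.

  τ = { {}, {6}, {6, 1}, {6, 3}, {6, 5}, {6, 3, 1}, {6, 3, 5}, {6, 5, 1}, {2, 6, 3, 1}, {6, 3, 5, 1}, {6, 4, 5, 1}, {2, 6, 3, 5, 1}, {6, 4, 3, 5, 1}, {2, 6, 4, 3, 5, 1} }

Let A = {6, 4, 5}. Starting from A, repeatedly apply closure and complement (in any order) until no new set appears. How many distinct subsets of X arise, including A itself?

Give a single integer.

6

complement {2, 3, 1}; its interior {}; cl(A) = X∖{} = {2, 6, 4, 3, 5, 1}
With k = closure, c = complement:
  1. A     = {6, 4, 5}
  2. kA    = {2, 6, 4, 3, 5, 1}
  3. cA    = {2, 3, 1}
  4. ckA   = {}
  5. kcA   = {2, 4, 3, 1}
  6. ckcA  = {6, 5}
k, c of each give nothing new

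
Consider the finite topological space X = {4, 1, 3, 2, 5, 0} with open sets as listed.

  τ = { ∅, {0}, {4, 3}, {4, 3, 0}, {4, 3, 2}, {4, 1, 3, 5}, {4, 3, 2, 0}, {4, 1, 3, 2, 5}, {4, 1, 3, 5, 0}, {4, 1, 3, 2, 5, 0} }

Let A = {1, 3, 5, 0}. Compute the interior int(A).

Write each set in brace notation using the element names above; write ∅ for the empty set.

{0}

opens ⊆ A: ∅, {0}; union → int = {0}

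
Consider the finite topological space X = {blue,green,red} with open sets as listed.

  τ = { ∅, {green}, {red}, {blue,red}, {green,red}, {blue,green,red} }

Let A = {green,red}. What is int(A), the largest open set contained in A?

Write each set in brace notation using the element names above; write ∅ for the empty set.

opens ⊆ A: ∅, {red}, {green}, {green,red}; union → int = {green,red}

{green,red}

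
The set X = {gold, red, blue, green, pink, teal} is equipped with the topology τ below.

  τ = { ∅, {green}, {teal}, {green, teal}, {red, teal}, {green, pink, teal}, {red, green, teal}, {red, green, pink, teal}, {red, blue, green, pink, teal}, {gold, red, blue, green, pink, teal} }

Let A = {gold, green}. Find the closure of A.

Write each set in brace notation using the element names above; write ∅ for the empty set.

{gold, blue, green, pink}

X∖A={red, blue, pink, teal}, int(X∖A)={red, teal}, hence cl(A)={gold, blue, green, pink}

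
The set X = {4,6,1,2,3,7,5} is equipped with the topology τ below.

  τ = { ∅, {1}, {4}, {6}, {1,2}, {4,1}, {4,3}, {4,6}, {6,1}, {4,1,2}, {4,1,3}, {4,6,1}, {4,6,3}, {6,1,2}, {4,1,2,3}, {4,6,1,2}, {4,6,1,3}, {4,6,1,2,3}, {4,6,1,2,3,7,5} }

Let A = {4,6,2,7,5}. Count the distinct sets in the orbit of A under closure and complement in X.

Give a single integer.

10

X∖A={1,3}, int(X∖A)={1}, hence cl(A)={4,6,2,3,7,5}
Orbit (k=closure, c=complement):
  1. A     = {4,6,2,7,5}
  2. kA    = {4,6,2,3,7,5}
  3. cA    = {1,3}
  4. ckA   = {1}
  5. kcA   = {1,2,3,7,5}
  6. kckA  = {1,2,7,5}
  7. ckcA  = {4,6}
  8. ckckA = {4,6,3}
  9. kckcA = {4,6,3,7,5}
  10. ckckcA = {1,2}
(closed under both — stop)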